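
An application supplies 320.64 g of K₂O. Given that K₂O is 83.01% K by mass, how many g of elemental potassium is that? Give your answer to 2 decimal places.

266.16 g K

K = 320.64 × 0.8301 = 266.163 g.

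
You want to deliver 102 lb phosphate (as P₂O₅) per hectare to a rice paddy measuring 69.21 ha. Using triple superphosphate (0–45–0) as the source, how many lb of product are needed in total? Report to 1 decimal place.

Product per hectare = 102 / 45% = 226.667 lb.
Total product = 226.667 × 69.21 = 15687.6 lb.

15687.6 lb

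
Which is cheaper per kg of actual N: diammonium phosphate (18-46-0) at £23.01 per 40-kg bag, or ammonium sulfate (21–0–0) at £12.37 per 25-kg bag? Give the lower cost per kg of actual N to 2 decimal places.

£2.36 per kg N (ammonium sulfate)

diammonium phosphate: N per bag = 40 × 18% = 7.2 kg; cost = 23.01 / 7.2 = £3.1958/kg N.
ammonium sulfate: N per bag = 25 × 21% = 5.25 kg; cost = 12.37 / 5.25 = £2.3562/kg N.
ammonium sulfate is cheaper.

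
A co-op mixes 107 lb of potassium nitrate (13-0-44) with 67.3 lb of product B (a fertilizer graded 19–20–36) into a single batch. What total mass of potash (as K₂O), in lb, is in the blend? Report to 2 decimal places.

K₂O mass = 44%×107 + 36%×67.3 = 71.308 lb.

71.31 lb K₂O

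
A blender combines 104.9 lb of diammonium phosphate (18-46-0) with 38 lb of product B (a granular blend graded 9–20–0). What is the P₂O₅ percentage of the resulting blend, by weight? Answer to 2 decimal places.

39.09% P₂O₅

Total mass = 104.9 + 38 = 142.9 lb.
P₂O₅ mass = 46%×104.9 + 20%×38 = 55.854 lb.
% P₂O₅ = 55.854 / 142.9 = 39.0861%.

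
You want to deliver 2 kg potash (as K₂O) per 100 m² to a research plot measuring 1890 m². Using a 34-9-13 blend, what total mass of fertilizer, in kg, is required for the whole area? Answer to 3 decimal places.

290.769 kg

Product per 100 m² = 2 / 13% = 15.3846 kg.
Total product = 15.3846 × 1890 / 100 = 290.7692 kg.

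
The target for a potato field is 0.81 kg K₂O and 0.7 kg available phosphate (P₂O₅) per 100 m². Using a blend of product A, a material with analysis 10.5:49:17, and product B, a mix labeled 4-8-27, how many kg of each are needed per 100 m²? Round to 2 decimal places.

Let a = kg of product A, b = kg of product B (per 100 m²).
K₂O: 0.17·a + 0.27·b = 0.81
P₂O₅: 0.49·a + 0.08·b = 0.7
Solving simultaneously: a = 1.04634, b = 2.3412.

1.05 kg product A, 2.34 kg product B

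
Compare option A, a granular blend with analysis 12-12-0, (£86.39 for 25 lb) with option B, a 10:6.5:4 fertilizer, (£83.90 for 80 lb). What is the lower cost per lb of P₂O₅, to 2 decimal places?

£16.13 per lb P₂O₅ (option B)

option A: P₂O₅ per bag = 25 × 12% = 3 lb; cost = 86.39 / 3 = £28.7967/lb P₂O₅.
option B: P₂O₅ per bag = 80 × 6.5% = 5.2 lb; cost = 83.90 / 5.2 = £16.1346/lb P₂O₅.
option B is cheaper.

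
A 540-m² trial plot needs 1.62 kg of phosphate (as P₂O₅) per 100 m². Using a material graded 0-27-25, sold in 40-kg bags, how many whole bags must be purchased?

1 bags

Product per 100 m² = 1.62 / 27% = 6 kg.
Total product = 6 × 540 / 100 = 32.4 kg.
Bags = ⌈32.4 / 40⌉ = 1.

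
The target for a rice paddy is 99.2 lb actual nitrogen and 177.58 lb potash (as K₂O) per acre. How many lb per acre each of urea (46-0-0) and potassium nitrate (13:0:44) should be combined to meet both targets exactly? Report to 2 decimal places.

Let a = lb of urea, b = lb of potassium nitrate (per acre).
N: 0.46·a + 0.13·b = 99.2
K₂O: 0·a + 0.44·b = 177.58
Solving simultaneously: a = 101.594, b = 403.591.

101.59 lb urea, 403.59 lb potassium nitrate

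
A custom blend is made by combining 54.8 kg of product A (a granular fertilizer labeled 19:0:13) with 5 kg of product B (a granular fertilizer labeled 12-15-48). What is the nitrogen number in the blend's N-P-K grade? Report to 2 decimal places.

Total mass = 54.8 + 5 = 59.8 kg.
N mass = 19%×54.8 + 12%×5 = 11.012 kg.
% N = 11.012 / 59.8 = 18.4147%.

18.41% N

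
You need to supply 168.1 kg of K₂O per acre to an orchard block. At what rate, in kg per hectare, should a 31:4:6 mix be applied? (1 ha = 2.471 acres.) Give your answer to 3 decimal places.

Product per acre = 168.1 / 6% = 2801.67 kg.
Convert to per hectare: 2801.67 × 2.471 = 6922.9183 kg.

6922.918 kg of product per hectare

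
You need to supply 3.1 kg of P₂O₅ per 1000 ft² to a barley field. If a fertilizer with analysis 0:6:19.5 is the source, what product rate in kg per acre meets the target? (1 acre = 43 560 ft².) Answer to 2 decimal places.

2250.60 kg of product per acre

Product per 1000 ft² = 3.1 / 6% = 51.6667 kg.
Convert to per acre: 51.6667 × 43.56 = 2250.6 kg.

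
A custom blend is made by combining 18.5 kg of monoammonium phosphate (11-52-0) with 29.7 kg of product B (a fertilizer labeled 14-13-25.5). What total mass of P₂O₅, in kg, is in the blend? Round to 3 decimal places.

P₂O₅ mass = 52%×18.5 + 13%×29.7 = 13.481 kg.

13.481 kg P₂O₅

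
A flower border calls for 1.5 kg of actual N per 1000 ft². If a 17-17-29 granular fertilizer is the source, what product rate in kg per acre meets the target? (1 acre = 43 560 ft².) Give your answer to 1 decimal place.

Product per 1000 ft² = 1.5 / 17% = 8.82353 kg.
Convert to per acre: 8.82353 × 43.56 = 384.353 kg.

384.4 kg of product per acre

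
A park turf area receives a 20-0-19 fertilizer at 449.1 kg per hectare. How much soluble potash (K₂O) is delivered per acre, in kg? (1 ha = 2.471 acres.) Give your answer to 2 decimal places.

K₂O per hectare = 449.1 × 19% = 85.329 kg.
Convert to per acre: 85.329 × 0.404694 = 34.5322 kg.

34.53 kg K₂O per acre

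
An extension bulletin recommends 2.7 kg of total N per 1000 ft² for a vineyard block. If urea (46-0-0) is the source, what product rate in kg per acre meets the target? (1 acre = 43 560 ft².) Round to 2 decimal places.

255.68 kg of product per acre

Product per 1000 ft² = 2.7 / 46% = 5.86957 kg.
Convert to per acre: 5.86957 × 43.56 = 255.678 kg.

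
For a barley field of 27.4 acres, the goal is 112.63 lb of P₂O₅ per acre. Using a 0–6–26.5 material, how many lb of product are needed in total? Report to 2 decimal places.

51434.37 lb

Product per acre = 112.63 / 6% = 1877.17 lb.
Total product = 1877.17 × 27.4 = 51434.367 lb.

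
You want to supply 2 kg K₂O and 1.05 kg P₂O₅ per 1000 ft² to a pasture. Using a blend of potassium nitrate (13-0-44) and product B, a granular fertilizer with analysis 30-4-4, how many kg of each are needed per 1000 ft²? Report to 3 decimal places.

Let a = kg of potassium nitrate, b = kg of product B (per 1000 ft²).
K₂O: 0.44·a + 0.04·b = 2
P₂O₅: 0·a + 0.04·b = 1.05
Solving simultaneously: a = 2.15909, b = 26.25.

2.159 kg potassium nitrate, 26.250 kg product B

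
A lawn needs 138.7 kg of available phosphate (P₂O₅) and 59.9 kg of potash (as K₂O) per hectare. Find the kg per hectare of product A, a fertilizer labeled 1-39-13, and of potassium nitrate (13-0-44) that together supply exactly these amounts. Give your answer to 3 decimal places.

355.641 kg product A, 31.061 kg potassium nitrate

Per-hectare balance (a = product A, b = potassium nitrate):
P₂O₅: 0.39·a + 0·b = 138.7
K₂O: 0.13·a + 0.44·b = 59.9
Eliminate a: (row1) − 0.39/0.13·(row2) → -1.32·b = -41, so b = 31.0606.
Back-substitute: a = (138.7 − 0·31.0606) / 0.39 = 355.64103.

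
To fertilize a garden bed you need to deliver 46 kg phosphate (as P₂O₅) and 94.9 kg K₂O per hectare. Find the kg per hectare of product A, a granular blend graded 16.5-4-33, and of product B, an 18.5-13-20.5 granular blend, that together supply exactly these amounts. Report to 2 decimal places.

Per-hectare balance (a = product A, b = product B):
P₂O₅: 0.04·a + 0.13·b = 46
K₂O: 0.33·a + 0.205·b = 94.9
Solving simultaneously: a = 83.7752, b = 328.069.

83.78 kg product A, 328.07 kg product B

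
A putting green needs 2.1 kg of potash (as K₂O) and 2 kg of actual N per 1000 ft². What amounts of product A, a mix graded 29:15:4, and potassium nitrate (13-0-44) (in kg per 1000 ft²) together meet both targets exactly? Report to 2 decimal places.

4.96 kg product A, 4.32 kg potassium nitrate

Let a = kg of product A, b = kg of potassium nitrate (per 1000 ft²).
K₂O: 0.04·a + 0.44·b = 2.1
N: 0.29·a + 0.13·b = 2
Eliminate a: (row1) − 0.04/0.29·(row2) → 0.422069·b = 1.82414, so b = 4.3219.
Back-substitute: a = (2.1 − 0.44·4.3219) / 0.04 = 4.95915.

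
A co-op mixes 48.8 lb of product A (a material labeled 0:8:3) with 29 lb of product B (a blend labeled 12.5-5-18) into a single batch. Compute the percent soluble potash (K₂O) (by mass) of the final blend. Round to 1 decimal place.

Total mass = 48.8 + 29 = 77.8 lb.
K₂O mass = 3%×48.8 + 18%×29 = 6.684 lb.
% K₂O = 6.684 / 77.8 = 8.59126%.

8.6% K₂O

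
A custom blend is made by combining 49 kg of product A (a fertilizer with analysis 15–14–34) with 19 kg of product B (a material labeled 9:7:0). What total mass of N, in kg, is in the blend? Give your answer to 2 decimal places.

9.06 kg N

N mass = 15%×49 + 9%×19 = 9.06 kg.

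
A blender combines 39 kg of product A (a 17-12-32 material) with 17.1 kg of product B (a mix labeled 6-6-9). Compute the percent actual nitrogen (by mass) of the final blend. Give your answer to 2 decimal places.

13.65% N

Total mass = 39 + 17.1 = 56.1 kg.
N mass = 17%×39 + 6%×17.1 = 7.656 kg.
% N = 7.656 / 56.1 = 13.6471%.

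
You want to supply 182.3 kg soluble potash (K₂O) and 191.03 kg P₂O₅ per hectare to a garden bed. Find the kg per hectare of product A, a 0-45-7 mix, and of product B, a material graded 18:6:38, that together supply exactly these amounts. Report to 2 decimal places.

369.62 kg product A, 411.65 kg product B

Per-hectare balance (a = product A, b = product B):
K₂O: 0.07·a + 0.38·b = 182.3
P₂O₅: 0.45·a + 0.06·b = 191.03
Eliminate a: (row1) − 0.07/0.45·(row2) → 0.370667·b = 152.584, so b = 411.648.
Back-substitute: a = (182.3 − 0.38·411.648) / 0.07 = 369.6247.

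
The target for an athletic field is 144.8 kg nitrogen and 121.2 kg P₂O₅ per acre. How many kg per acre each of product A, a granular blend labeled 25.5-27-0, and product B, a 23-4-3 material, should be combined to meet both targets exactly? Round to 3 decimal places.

Let a = kg of product A, b = kg of product B (per acre).
N: 0.255·a + 0.23·b = 144.8
P₂O₅: 0.27·a + 0.04·b = 121.2
From row1: a = (144.8 − 0.23·b) / 0.255.
Into row2: 0.27·(144.8 − 0.23·b)/0.255 + 0.04·b = 121.2 → b = 157.80347, a = 425.5106.

425.511 kg product A, 157.803 kg product B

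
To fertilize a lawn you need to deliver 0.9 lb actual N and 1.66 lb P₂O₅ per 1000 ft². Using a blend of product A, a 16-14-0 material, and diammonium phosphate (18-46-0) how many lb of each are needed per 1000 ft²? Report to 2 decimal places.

Let a = lb of product A, b = lb of diammonium phosphate (per 1000 ft²).
N: 0.16·a + 0.18·b = 0.9
P₂O₅: 0.14·a + 0.46·b = 1.66
Eliminate a: (row1) − 0.16/0.14·(row2) → -0.345714·b = -0.997143, so b = 2.8843.
Back-substitute: a = (0.9 − 0.18·2.8843) / 0.16 = 2.38017.

2.38 lb product A, 2.88 lb diammonium phosphate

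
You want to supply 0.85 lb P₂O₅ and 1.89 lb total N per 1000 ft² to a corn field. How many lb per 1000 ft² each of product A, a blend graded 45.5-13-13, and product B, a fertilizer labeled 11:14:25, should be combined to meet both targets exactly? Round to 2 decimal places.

Per-1000 ft² balance (a = product A, b = product B):
P₂O₅: 0.13·a + 0.14·b = 0.85
N: 0.455·a + 0.11·b = 1.89
Solving simultaneously: a = 3.46356, b = 2.85526.

3.46 lb product A, 2.86 lb product B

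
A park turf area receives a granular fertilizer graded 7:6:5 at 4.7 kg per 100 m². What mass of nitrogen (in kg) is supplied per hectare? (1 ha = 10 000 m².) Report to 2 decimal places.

nitrogen per 100 m² = 4.7 × 7% = 0.329 kg.
Convert to per hectare: 0.329 × 100 = 32.9 kg.

32.90 kg N per hectare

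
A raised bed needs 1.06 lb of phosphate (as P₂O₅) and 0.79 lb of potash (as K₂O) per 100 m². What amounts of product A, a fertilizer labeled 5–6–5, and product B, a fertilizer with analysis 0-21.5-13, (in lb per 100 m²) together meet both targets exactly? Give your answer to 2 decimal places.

With a, b = lb per 100 m² of product A and product B:
P₂O₅: 0.06·a + 0.215·b = 1.06
K₂O: 0.05·a + 0.13·b = 0.79
From row1: a = (1.06 − 0.215·b) / 0.06.
Into row2: 0.05·(1.06 − 0.215·b)/0.06 + 0.13·b = 0.79 → b = 1.89831, a = 10.8644.

10.86 lb product A, 1.90 lb product B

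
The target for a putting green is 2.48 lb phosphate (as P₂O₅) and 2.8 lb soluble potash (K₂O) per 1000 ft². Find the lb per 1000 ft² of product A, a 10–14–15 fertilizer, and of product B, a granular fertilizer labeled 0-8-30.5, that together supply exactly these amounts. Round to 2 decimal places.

17.34 lb product A, 0.65 lb product B

Per-1000 ft² balance (a = product A, b = product B):
P₂O₅: 0.14·a + 0.08·b = 2.48
K₂O: 0.15·a + 0.305·b = 2.8
Solving simultaneously: a = 17.342, b = 0.651466.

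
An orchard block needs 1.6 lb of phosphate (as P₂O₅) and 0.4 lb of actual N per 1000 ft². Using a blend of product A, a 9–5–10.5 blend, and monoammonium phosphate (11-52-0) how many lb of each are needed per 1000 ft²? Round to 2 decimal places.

0.77 lb product A, 3.00 lb monoammonium phosphate

Let a = lb of product A, b = lb of monoammonium phosphate (per 1000 ft²).
P₂O₅: 0.05·a + 0.52·b = 1.6
N: 0.09·a + 0.11·b = 0.4
From row1: a = (1.6 − 0.52·b) / 0.05.
Into row2: 0.09·(1.6 − 0.52·b)/0.05 + 0.11·b = 0.4 → b = 3.00242, a = 0.774818.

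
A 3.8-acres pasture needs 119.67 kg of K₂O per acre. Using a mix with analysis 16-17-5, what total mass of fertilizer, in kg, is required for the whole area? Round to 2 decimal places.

9094.92 kg

Product per acre = 119.67 / 5% = 2393.4 kg.
Total product = 2393.4 × 3.8 = 9094.92 kg.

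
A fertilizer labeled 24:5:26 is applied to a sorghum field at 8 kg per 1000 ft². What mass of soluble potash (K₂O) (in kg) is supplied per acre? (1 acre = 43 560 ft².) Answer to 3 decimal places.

K₂O per 1000 ft² = 8 × 26% = 2.08 kg.
Convert to per acre: 2.08 × 43.56 = 90.6048 kg.

90.605 kg K₂O per acre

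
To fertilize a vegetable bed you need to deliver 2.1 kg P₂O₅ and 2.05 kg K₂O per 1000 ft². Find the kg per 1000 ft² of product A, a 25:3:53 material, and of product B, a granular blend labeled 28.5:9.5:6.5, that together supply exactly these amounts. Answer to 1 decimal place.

Per-1000 ft² balance (a = product A, b = product B):
P₂O₅: 0.03·a + 0.095·b = 2.1
K₂O: 0.53·a + 0.065·b = 2.05
Eliminate b: (row1) − 0.095/0.065·(row2) → -0.744615·a = -0.896154, so a = 1.20351.
Then b = (2.05 − 0.53·1.20351) / 0.065 = 21.7252.

1.2 kg product A, 21.7 kg product B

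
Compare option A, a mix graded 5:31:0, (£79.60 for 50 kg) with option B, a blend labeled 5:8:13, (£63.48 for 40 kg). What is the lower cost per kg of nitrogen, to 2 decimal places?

option A: N per bag = 50 × 5% = 2.5 kg; cost = 79.60 / 2.5 = £31.8400/kg N.
option B: N per bag = 40 × 5% = 2 kg; cost = 63.48 / 2 = £31.7400/kg N.
option B is cheaper.

£31.74 per kg N (option B)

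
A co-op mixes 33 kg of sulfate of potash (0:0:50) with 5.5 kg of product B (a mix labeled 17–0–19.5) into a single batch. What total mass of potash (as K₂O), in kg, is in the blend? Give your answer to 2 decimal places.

K₂O mass = 50%×33 + 19.5%×5.5 = 17.5725 kg.

17.57 kg K₂O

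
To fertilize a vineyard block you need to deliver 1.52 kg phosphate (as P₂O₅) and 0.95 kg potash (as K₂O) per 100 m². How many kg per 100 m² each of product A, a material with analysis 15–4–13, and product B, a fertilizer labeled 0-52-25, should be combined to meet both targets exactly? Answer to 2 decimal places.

With a, b = kg per 100 m² of product A and product B:
P₂O₅: 0.04·a + 0.52·b = 1.52
K₂O: 0.13·a + 0.25·b = 0.95
Eliminate a: (row1) − 0.04/0.13·(row2) → 0.443077·b = 1.22769, so b = 2.77083.
Back-substitute: a = (1.52 − 0.52·2.77083) / 0.04 = 1.97917.

1.98 kg product A, 2.77 kg product B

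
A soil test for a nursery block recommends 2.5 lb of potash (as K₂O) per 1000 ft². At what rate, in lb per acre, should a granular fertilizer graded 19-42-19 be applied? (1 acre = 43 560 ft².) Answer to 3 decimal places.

Product per 1000 ft² = 2.5 / 19% = 13.1579 lb.
Convert to per acre: 13.1579 × 43.56 = 573.1579 lb.

573.158 lb of product per acre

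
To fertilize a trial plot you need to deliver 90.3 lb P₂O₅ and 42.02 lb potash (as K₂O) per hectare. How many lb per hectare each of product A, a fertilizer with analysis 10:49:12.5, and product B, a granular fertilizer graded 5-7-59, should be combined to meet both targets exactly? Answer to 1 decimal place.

179.5 lb product A, 33.2 lb product B

Per-hectare balance (a = product A, b = product B):
P₂O₅: 0.49·a + 0.07·b = 90.3
K₂O: 0.125·a + 0.59·b = 42.02
Eliminate b: (row1) − 0.07/0.59·(row2) → 0.475169·a = 85.3146, so a = 179.546.
Then b = (42.02 − 0.125·179.546) / 0.59 = 33.181.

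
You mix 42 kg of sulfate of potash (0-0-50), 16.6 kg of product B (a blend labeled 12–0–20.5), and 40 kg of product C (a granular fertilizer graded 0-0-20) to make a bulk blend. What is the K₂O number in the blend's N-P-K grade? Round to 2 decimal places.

Total mass = 42 + 16.6 + 40 = 98.6 kg.
K₂O mass = 50%×42 + 20.5%×16.6 + 20%×40 = 32.403 kg.
% K₂O = 32.403 / 98.6 = 32.8631%.

32.86% K₂O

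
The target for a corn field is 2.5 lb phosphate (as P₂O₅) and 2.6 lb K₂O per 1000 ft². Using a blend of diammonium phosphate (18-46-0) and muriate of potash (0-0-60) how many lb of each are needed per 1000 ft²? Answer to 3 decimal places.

5.435 lb diammonium phosphate, 4.333 lb muriate of potash

With a, b = lb per 1000 ft² of diammonium phosphate and muriate of potash:
P₂O₅: 0.46·a + 0·b = 2.5
K₂O: 0·a + 0.6·b = 2.6
Solving simultaneously: a = 5.43478, b = 4.33333.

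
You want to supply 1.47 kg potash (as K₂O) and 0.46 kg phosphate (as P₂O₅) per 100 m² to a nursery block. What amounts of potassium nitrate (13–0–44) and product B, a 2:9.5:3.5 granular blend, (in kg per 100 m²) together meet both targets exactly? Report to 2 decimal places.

Let a = kg of potassium nitrate, b = kg of product B (per 100 m²).
K₂O: 0.44·a + 0.035·b = 1.47
P₂O₅: 0·a + 0.095·b = 0.46
Solving simultaneously: a = 2.95574, b = 4.84211.

2.96 kg potassium nitrate, 4.84 kg product B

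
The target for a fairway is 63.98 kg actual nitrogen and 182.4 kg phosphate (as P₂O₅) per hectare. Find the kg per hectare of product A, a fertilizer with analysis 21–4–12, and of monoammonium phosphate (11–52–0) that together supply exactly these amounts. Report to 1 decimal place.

126.0 kg product A, 341.1 kg monoammonium phosphate

Let a = kg of product A, b = kg of monoammonium phosphate (per hectare).
N: 0.21·a + 0.11·b = 63.98
P₂O₅: 0.04·a + 0.52·b = 182.4
Solving simultaneously: a = 126.008, b = 341.076.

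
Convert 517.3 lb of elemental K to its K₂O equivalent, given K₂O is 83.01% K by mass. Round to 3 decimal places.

623.178 lb K₂O

K₂O = 517.3 / 0.8301 = 623.1779 lb.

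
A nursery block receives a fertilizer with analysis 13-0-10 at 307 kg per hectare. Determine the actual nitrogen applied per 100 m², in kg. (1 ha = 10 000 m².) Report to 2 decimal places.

nitrogen per hectare = 307 × 13% = 39.91 kg.
Convert to per 100 m²: 39.91 × 0.01 = 0.3991 kg.

0.40 kg N per hundred sq m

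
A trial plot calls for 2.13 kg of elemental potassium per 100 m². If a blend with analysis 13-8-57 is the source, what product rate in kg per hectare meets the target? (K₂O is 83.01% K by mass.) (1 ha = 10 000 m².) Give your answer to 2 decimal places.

450.17 kg of product per hectare

As K₂O: 2.13 / 0.8301 = 2.56596 kg per 100 m².
Product per 100 m² = 2.56596 / 57% = 4.50168 kg.
Convert to per hectare: 4.50168 × 100 = 450.168 kg.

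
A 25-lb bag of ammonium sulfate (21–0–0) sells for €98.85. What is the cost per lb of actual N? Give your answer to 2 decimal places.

€18.83 per lb N

N in bag = 25 × 21% = 5.25 lb.
Cost per lb N = €98.85 / 5.25 = €18.8286.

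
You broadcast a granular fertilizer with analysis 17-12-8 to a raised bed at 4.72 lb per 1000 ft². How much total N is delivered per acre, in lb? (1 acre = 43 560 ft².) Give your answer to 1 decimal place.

35.0 lb N per acre

nitrogen per 1000 ft² = 4.72 × 17% = 0.8024 lb.
Convert to per acre: 0.8024 × 43.56 = 34.9525 lb.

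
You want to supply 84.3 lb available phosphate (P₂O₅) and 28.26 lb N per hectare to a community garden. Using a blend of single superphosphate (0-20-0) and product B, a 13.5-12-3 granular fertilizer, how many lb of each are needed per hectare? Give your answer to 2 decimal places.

295.90 lb single superphosphate, 209.33 lb product B

Let a = lb of single superphosphate, b = lb of product B (per hectare).
P₂O₅: 0.2·a + 0.12·b = 84.3
N: 0·a + 0.135·b = 28.26
Solving simultaneously: a = 295.9, b = 209.333.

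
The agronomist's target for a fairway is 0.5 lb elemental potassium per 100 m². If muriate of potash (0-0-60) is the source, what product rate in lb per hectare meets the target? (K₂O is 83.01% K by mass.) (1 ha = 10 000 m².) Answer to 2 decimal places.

As K₂O: 0.5 / 0.8301 = 0.602337 lb per 100 m².
Product per 100 m² = 0.602337 / 60% = 1.0039 lb.
Convert to per hectare: 1.0039 × 100 = 100.3895 lb.

100.39 lb of product per hectare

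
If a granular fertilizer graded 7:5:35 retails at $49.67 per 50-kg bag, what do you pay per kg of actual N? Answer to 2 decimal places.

$14.19 per kg N

N in bag = 50 × 7% = 3.5 kg.
Cost per kg N = $49.67 / 3.5 = $14.1914.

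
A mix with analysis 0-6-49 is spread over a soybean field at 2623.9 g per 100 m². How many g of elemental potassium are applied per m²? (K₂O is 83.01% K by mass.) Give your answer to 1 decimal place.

K₂O per 100 m² = 2623.9 × 49% = 1285.71 g.
Elemental K = 1285.71 × 0.8301 = 1067.27 g per 100 m².
Convert to per m²: 1067.27 × 0.01 = 10.6727 g.

10.7 g K per sq m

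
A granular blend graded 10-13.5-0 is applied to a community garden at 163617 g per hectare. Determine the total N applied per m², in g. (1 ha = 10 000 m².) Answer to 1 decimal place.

1.6 g N per sq m

nitrogen per hectare = 163617 × 10% = 16361.7 g.
Convert to per m²: 16361.7 × 0.0001 = 1.63617 g.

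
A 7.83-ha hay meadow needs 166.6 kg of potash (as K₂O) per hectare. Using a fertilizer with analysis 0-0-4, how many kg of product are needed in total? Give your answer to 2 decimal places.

32611.95 kg

Product per hectare = 166.6 / 4% = 4165 kg.
Total product = 4165 × 7.83 = 32611.95 kg.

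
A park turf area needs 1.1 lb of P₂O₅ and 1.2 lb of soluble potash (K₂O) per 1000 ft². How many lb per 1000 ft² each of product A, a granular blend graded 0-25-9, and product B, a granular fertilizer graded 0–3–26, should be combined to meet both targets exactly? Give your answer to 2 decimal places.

4.01 lb product A, 3.23 lb product B

With a, b = lb per 1000 ft² of product A and product B:
P₂O₅: 0.25·a + 0.03·b = 1.1
K₂O: 0.09·a + 0.26·b = 1.2
From row1: a = (1.1 − 0.03·b) / 0.25.
Into row2: 0.09·(1.1 − 0.03·b)/0.25 + 0.26·b = 1.2 → b = 3.22632, a = 4.01284.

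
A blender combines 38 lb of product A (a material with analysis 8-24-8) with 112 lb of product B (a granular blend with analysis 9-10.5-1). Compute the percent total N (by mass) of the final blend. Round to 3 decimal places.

8.747% N

Total mass = 38 + 112 = 150 lb.
N mass = 8%×38 + 9%×112 = 13.12 lb.
% N = 13.12 / 150 = 8.74667%.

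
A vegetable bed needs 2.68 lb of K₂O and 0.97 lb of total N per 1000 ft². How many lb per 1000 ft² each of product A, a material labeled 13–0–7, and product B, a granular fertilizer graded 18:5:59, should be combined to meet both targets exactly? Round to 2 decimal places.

With a, b = lb per 1000 ft² of product A and product B:
K₂O: 0.07·a + 0.59·b = 2.68
N: 0.13·a + 0.18·b = 0.97
Eliminate a: (row1) − 0.07/0.13·(row2) → 0.493077·b = 2.15769, so b = 4.37598.
Back-substitute: a = (2.68 − 0.59·4.37598) / 0.07 = 1.4025.

1.40 lb product A, 4.38 lb product B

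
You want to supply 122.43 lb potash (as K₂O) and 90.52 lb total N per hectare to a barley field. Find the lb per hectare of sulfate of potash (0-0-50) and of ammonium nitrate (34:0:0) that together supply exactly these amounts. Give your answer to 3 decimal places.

244.860 lb sulfate of potash, 266.235 lb ammonium nitrate

Let a = lb of sulfate of potash, b = lb of ammonium nitrate (per hectare).
K₂O: 0.5·a + 0·b = 122.43
N: 0·a + 0.34·b = 90.52
Solving simultaneously: a = 244.86, b = 266.2353.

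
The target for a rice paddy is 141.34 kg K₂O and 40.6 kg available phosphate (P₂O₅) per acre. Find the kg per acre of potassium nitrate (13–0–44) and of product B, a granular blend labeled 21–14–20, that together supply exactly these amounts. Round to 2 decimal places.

189.41 kg potassium nitrate, 290.00 kg product B

With a, b = kg per acre of potassium nitrate and product B:
K₂O: 0.44·a + 0.2·b = 141.34
P₂O₅: 0·a + 0.14·b = 40.6
Solving simultaneously: a = 189.409, b = 290.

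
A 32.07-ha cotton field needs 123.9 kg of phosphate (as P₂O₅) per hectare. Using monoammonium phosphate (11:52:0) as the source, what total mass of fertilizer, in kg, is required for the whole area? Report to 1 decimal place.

7641.3 kg

Product per hectare = 123.9 / 52% = 238.269 kg.
Total product = 238.269 × 32.07 = 7641.29 kg.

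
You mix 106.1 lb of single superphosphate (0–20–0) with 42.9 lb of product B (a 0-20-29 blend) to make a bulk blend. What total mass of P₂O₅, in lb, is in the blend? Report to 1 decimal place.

P₂O₅ mass = 20%×106.1 + 20%×42.9 = 29.8 lb.

29.8 lb P₂O₅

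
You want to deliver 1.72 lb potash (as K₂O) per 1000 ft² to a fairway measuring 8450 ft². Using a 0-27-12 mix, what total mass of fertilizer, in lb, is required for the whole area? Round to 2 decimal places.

121.12 lb

Product per 1000 ft² = 1.72 / 12% = 14.3333 lb.
Total product = 14.3333 × 8450 / 1000 = 121.117 lb.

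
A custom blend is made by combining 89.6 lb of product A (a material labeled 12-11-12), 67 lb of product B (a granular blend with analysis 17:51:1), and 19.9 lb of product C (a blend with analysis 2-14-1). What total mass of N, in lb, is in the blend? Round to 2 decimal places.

N mass = 12%×89.6 + 17%×67 + 2%×19.9 = 22.54 lb.

22.54 lb N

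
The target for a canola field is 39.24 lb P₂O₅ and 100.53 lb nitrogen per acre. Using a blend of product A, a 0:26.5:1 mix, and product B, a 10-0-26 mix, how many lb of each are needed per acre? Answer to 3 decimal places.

148.075 lb product A, 1005.300 lb product B

Let a = lb of product A, b = lb of product B (per acre).
P₂O₅: 0.265·a + 0·b = 39.24
N: 0·a + 0.1·b = 100.53
Solving simultaneously: a = 148.07547, b = 1005.3.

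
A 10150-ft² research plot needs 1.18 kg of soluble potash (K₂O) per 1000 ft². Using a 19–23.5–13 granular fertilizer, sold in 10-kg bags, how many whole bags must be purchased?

Product per 1000 ft² = 1.18 / 13% = 9.07692 kg.
Total product = 9.07692 × 10150 / 1000 = 92.1308 kg.
Bags = ⌈92.1308 / 10⌉ = 10.

10 bags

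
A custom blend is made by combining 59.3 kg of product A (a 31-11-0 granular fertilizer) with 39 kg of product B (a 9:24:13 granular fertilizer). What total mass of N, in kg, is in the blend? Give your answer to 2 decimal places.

21.89 kg N

N mass = 31%×59.3 + 9%×39 = 21.893 kg.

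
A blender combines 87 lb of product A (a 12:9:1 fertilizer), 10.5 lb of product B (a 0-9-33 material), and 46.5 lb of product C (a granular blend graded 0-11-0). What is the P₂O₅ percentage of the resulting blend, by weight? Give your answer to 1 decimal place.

9.6% P₂O₅

Total mass = 87 + 10.5 + 46.5 = 144 lb.
P₂O₅ mass = 9%×87 + 9%×10.5 + 11%×46.5 = 13.89 lb.
% P₂O₅ = 13.89 / 144 = 9.64583%.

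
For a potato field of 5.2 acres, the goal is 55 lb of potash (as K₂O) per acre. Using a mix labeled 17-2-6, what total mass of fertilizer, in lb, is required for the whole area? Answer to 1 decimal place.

4766.7 lb

Product per acre = 55 / 6% = 916.667 lb.
Total product = 916.667 × 5.2 = 4766.67 lb.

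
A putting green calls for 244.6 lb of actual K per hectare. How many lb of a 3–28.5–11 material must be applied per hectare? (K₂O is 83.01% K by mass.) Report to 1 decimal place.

2678.8 lb of product per hectare

As K₂O: 244.6 / 0.8301 = 294.663 lb per hectare.
Product per hectare = 294.663 / 11% = 2678.76 lb.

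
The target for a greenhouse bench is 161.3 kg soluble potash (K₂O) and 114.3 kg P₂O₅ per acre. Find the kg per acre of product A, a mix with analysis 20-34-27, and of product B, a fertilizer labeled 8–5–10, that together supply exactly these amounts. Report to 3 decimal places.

Let a = kg of product A, b = kg of product B (per acre).
K₂O: 0.27·a + 0.1·b = 161.3
P₂O₅: 0.34·a + 0.05·b = 114.3
Solving simultaneously: a = 164.1463, b = 1169.8049.

164.146 kg product A, 1169.805 kg product B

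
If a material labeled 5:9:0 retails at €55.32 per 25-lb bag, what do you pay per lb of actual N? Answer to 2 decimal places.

N in bag = 25 × 5% = 1.25 lb.
Cost per lb N = €55.32 / 1.25 = €44.2560.

€44.26 per lb N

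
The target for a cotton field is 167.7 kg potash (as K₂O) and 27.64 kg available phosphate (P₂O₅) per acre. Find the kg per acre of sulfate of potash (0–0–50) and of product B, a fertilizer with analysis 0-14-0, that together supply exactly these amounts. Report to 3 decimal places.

335.400 kg sulfate of potash, 197.429 kg product B

Let a = kg of sulfate of potash, b = kg of product B (per acre).
K₂O: 0.5·a + 0·b = 167.7
P₂O₅: 0·a + 0.14·b = 27.64
Solving simultaneously: a = 335.4, b = 197.4286.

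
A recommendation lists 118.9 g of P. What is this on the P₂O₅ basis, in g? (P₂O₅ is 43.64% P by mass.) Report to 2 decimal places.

272.46 g P₂O₅

P₂O₅ = 118.9 / 0.4364 = 272.456 g.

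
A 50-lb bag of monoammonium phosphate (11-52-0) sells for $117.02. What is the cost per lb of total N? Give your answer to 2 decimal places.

$21.28 per lb N

N in bag = 50 × 11% = 5.5 lb.
Cost per lb N = $117.02 / 5.5 = $21.2764.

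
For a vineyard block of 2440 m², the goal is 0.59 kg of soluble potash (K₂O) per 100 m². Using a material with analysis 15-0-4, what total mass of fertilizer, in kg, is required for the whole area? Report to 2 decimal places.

359.90 kg

Product per 100 m² = 0.59 / 4% = 14.75 kg.
Total product = 14.75 × 2440 / 100 = 359.9 kg.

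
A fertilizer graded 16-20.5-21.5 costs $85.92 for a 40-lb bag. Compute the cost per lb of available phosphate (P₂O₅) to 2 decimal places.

P₂O₅ in bag = 40 × 20.5% = 8.2 lb.
Cost per lb P₂O₅ = $85.92 / 8.2 = $10.4780.

$10.48 per lb P₂O₅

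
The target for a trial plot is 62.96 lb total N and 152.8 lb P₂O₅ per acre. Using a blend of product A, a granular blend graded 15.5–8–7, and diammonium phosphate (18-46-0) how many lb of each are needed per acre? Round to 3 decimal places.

Per-acre balance (a = product A, b = diammonium phosphate):
N: 0.155·a + 0.18·b = 62.96
P₂O₅: 0.08·a + 0.46·b = 152.8
From row1: a = (62.96 − 0.18·b) / 0.155.
Into row2: 0.08·(62.96 − 0.18·b)/0.155 + 0.46·b = 152.8 → b = 327.7188, a = 25.6169.

25.617 lb product A, 327.719 lb diammonium phosphate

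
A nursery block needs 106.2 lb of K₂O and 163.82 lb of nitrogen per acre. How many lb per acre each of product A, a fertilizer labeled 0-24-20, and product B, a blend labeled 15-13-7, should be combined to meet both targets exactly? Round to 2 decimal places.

With a, b = lb per acre of product A and product B:
K₂O: 0.2·a + 0.07·b = 106.2
N: 0·a + 0.15·b = 163.82
Solving simultaneously: a = 148.753, b = 1092.133.

148.75 lb product A, 1092.13 lb product B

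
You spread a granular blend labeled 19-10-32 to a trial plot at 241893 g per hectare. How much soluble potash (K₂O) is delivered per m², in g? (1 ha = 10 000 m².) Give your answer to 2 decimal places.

7.74 g K₂O per sq m

K₂O per hectare = 241893 × 32% = 77405.8 g.
Convert to per m²: 77405.8 × 0.0001 = 7.74058 g.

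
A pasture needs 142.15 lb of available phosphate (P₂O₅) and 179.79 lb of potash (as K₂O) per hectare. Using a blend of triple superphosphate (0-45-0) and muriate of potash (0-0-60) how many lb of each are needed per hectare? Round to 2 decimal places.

315.89 lb triple superphosphate, 299.65 lb muriate of potash

With a, b = lb per hectare of triple superphosphate and muriate of potash:
P₂O₅: 0.45·a + 0·b = 142.15
K₂O: 0·a + 0.6·b = 179.79
Solving simultaneously: a = 315.889, b = 299.65.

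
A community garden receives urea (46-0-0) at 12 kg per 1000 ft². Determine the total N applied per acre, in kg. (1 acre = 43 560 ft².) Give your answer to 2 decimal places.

nitrogen per 1000 ft² = 12 × 46% = 5.52 kg.
Convert to per acre: 5.52 × 43.56 = 240.451 kg.

240.45 kg N per acre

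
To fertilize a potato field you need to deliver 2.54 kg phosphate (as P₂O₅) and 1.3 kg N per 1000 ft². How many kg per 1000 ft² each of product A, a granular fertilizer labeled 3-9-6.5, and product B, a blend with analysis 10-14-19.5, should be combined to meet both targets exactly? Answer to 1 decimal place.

15.0 kg product A, 8.5 kg product B

Per-1000 ft² balance (a = product A, b = product B):
P₂O₅: 0.09·a + 0.14·b = 2.54
N: 0.03·a + 0.1·b = 1.3
From row1: a = (2.54 − 0.14·b) / 0.09.
Into row2: 0.03·(2.54 − 0.14·b)/0.09 + 0.1·b = 1.3 → b = 8.5, a = 15.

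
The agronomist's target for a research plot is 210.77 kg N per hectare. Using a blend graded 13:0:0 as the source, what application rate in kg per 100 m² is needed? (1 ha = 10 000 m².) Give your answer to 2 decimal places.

16.21 kg of product per hundred sq m

Product per hectare = 210.77 / 13% = 1621.31 kg.
Convert to per 100 m²: 1621.31 × 0.01 = 16.2131 kg.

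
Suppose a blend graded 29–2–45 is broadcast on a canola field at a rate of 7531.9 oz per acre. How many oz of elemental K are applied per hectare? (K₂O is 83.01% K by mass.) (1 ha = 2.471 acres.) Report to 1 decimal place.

K₂O per acre = 7531.9 × 45% = 3389.36 oz.
Elemental K = 3389.36 × 0.8301 = 2813.5 oz per acre.
Convert to per hectare: 2813.5 × 2.471 = 6952.17 oz.

6952.2 oz K per hectare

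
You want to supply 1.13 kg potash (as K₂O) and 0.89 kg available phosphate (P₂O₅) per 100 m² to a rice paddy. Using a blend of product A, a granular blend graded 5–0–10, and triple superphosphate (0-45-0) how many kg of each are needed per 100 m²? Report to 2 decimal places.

11.30 kg product A, 1.98 kg triple superphosphate

Let a = kg of product A, b = kg of triple superphosphate (per 100 m²).
K₂O: 0.1·a + 0·b = 1.13
P₂O₅: 0·a + 0.45·b = 0.89
Solving simultaneously: a = 11.3, b = 1.97778.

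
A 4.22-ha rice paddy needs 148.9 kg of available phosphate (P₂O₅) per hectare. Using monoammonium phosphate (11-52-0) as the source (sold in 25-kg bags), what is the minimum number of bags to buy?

Product per hectare = 148.9 / 52% = 286.346 kg.
Total product = 286.346 × 4.22 = 1208.38 kg.
Bags = ⌈1208.38 / 25⌉ = 49.

49 bags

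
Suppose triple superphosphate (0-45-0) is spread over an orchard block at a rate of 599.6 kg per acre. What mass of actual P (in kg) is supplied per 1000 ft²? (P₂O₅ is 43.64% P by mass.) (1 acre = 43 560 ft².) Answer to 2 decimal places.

2.70 kg P per thousand sq ft

P₂O₅ per acre = 599.6 × 45% = 269.82 kg.
Elemental P = 269.82 × 0.4364 = 117.749 kg per acre.
Convert to per 1000 ft²: 117.749 × 0.0229568 = 2.70316 kg.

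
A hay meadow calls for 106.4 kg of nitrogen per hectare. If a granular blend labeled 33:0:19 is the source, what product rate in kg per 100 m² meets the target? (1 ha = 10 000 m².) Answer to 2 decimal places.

3.22 kg of product per hundred sq m

Product per hectare = 106.4 / 33% = 322.424 kg.
Convert to per 100 m²: 322.424 × 0.01 = 3.22424 kg.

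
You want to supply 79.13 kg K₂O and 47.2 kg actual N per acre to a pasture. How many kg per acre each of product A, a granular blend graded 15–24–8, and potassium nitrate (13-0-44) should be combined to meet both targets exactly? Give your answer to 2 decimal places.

188.51 kg product A, 145.57 kg potassium nitrate

With a, b = kg per acre of product A and potassium nitrate:
K₂O: 0.08·a + 0.44·b = 79.13
N: 0.15·a + 0.13·b = 47.2
From row1: a = (79.13 − 0.44·b) / 0.08.
Into row2: 0.15·(79.13 − 0.44·b)/0.08 + 0.13·b = 47.2 → b = 145.567, a = 188.509.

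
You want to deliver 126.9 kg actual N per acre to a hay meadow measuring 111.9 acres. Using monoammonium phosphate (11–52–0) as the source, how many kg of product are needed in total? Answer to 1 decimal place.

Product per acre = 126.9 / 11% = 1153.64 kg.
Total product = 1153.64 × 111.9 = 129091.91 kg.

129091.9 kg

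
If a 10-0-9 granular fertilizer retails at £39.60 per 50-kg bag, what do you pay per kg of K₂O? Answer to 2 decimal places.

£8.80 per kg K₂O

K₂O in bag = 50 × 9% = 4.5 kg.
Cost per kg K₂O = £39.60 / 4.5 = £8.8000.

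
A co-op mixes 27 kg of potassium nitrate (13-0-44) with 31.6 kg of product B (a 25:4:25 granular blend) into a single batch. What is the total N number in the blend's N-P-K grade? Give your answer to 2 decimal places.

19.47% N

Total mass = 27 + 31.6 = 58.6 kg.
N mass = 13%×27 + 25%×31.6 = 11.41 kg.
% N = 11.41 / 58.6 = 19.471%.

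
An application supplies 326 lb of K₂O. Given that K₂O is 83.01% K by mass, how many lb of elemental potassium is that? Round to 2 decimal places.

K = 326 × 0.8301 = 270.613 lb.

270.61 lb K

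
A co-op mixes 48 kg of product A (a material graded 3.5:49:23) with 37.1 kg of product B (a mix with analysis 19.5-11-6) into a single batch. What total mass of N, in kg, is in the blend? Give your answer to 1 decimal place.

N mass = 3.5%×48 + 19.5%×37.1 = 8.9145 kg.

8.9 kg N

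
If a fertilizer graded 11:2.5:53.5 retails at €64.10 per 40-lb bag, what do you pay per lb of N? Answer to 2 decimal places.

N in bag = 40 × 11% = 4.4 lb.
Cost per lb N = €64.10 / 4.4 = €14.5682.

€14.57 per lb N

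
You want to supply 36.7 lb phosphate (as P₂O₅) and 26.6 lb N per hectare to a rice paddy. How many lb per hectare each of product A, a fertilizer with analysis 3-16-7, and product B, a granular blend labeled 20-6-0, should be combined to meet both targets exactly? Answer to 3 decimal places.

With a, b = lb per hectare of product A and product B:
P₂O₅: 0.16·a + 0.06·b = 36.7
N: 0.03·a + 0.2·b = 26.6
Eliminate b: (row1) − 0.06/0.2·(row2) → 0.151·a = 28.72, so a = 190.1987.
Then b = (26.6 − 0.03·190.1987) / 0.2 = 104.4702.

190.199 lb product A, 104.470 lb product B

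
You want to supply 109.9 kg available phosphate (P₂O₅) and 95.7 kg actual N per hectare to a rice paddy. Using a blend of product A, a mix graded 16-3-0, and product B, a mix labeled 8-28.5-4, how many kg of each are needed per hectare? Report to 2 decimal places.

427.84 kg product A, 340.58 kg product B

Per-hectare balance (a = product A, b = product B):
P₂O₅: 0.03·a + 0.285·b = 109.9
N: 0.16·a + 0.08·b = 95.7
Eliminate a: (row1) − 0.03/0.16·(row2) → 0.27·b = 91.9563, so b = 340.579.
Back-substitute: a = (109.9 − 0.285·340.579) / 0.03 = 427.836.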